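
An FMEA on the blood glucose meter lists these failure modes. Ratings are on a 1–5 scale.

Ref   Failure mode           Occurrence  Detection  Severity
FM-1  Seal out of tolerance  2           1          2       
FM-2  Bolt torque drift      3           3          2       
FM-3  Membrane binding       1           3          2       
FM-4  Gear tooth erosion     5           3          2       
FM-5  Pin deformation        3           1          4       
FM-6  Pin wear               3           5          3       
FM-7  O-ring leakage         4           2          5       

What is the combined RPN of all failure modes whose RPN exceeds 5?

151

RPN = Severity × Occurrence × Detection:
  FM-1: 2 × 2 × 1 = 4
  FM-2: 2 × 3 × 3 = 18
  FM-3: 2 × 1 × 3 = 6
  FM-4: 2 × 5 × 3 = 30
  FM-5: 4 × 3 × 1 = 12
  FM-6: 3 × 3 × 5 = 45
  FM-7: 5 × 4 × 2 = 40
RPN > 5: FM-2 (18), FM-3 (6), FM-4 (30), FM-5 (12), FM-6 (45), FM-7 (40).
Sum: 18 + 6 + 30 + 12 + 45 + 40 = 151.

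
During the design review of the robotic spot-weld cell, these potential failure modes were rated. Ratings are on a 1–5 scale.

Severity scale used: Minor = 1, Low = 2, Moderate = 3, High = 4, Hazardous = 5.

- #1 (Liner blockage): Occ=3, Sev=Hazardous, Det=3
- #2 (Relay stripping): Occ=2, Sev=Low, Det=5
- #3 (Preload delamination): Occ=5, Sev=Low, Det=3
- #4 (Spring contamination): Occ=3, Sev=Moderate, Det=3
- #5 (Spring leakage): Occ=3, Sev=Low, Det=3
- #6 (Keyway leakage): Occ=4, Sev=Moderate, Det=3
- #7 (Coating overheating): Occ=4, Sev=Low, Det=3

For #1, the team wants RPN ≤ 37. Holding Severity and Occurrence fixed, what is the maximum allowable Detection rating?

2

#1: S=5, O=3, D=3 → current RPN = 45.
Fixed product = 15. Need 15 × D ≤ 37, so D ≤ 37/15 = 2.47.
Maximum integer Detection rating = 2 (gives RPN 30; D=3 would give 45 > 37).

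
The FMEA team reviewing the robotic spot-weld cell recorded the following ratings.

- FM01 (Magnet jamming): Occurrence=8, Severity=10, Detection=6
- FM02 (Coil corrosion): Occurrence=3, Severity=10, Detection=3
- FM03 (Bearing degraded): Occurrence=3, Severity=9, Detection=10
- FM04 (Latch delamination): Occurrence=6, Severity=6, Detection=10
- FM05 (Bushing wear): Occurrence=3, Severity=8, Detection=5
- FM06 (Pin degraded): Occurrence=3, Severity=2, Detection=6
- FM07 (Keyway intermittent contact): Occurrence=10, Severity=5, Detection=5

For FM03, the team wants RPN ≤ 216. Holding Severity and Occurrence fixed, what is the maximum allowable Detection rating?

8

FM03: S=9, O=3, D=10 → current RPN = 270.
Fixed product = 27. Need 27 × D ≤ 216, so D ≤ 216/27 = 8.00.
Maximum integer Detection rating = 8 (gives RPN 216; D=9 would give 243 > 216).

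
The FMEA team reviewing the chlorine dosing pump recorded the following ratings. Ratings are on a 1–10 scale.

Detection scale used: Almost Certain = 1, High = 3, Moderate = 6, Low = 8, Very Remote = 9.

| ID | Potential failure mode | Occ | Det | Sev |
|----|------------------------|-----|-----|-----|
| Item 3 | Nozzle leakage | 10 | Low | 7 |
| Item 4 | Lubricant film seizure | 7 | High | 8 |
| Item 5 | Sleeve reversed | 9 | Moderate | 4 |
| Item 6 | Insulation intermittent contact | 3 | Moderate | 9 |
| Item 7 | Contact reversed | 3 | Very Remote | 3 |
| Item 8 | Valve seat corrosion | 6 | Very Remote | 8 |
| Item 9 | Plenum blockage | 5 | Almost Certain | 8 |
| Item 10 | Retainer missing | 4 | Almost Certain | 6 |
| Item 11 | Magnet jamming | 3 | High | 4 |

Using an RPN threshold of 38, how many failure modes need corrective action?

7

RPN = Severity × Occurrence × Detection:
  Item 3: 7 × 10 × 8 = 560
  Item 4: 8 × 7 × 3 = 168
  Item 5: 4 × 9 × 6 = 216
  Item 6: 9 × 3 × 6 = 162
  Item 7: 3 × 3 × 9 = 81
  Item 8: 8 × 6 × 9 = 432
  Item 9: 8 × 5 × 1 = 40
  Item 10: 6 × 4 × 1 = 24
  Item 11: 4 × 3 × 3 = 36
Modes with RPN ≥ 38: Item 3 (560), Item 4 (168), Item 5 (216), Item 6 (162), Item 7 (81), Item 8 (432), Item 9 (40) → 7.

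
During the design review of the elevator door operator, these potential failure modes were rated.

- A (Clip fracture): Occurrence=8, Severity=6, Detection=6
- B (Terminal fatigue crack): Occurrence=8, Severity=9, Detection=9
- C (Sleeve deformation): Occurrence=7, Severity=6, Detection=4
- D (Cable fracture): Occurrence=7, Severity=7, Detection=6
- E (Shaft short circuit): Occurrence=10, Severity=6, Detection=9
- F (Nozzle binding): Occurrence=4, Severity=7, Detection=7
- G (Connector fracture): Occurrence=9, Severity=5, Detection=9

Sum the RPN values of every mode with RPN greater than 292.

1887

RPN = Severity × Occurrence × Detection:
  A: 6 × 8 × 6 = 288
  B: 9 × 8 × 9 = 648
  C: 6 × 7 × 4 = 168
  D: 7 × 7 × 6 = 294
  E: 6 × 10 × 9 = 540
  F: 7 × 4 × 7 = 196
  G: 5 × 9 × 9 = 405
RPN > 292: B (648), D (294), E (540), G (405).
Sum: 648 + 294 + 540 + 405 = 1887.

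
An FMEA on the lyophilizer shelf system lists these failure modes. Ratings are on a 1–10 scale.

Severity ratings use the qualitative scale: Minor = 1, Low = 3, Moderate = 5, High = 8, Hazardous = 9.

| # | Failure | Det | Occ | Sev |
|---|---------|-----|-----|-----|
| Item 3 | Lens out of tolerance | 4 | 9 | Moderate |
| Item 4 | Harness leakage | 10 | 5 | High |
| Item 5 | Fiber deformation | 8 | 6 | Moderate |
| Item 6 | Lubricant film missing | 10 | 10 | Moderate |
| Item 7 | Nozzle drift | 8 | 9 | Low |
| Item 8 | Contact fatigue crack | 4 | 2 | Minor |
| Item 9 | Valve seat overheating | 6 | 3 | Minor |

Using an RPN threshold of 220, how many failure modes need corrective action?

3

RPN = Severity × Occurrence × Detection:
  Item 3: 5 × 9 × 4 = 180
  Item 4: 8 × 5 × 10 = 400
  Item 5: 5 × 6 × 8 = 240
  Item 6: 5 × 10 × 10 = 500
  Item 7: 3 × 9 × 8 = 216
  Item 8: 1 × 2 × 4 = 8
  Item 9: 1 × 3 × 6 = 18
Modes with RPN ≥ 220: Item 4 (400), Item 5 (240), Item 6 (500) → 3.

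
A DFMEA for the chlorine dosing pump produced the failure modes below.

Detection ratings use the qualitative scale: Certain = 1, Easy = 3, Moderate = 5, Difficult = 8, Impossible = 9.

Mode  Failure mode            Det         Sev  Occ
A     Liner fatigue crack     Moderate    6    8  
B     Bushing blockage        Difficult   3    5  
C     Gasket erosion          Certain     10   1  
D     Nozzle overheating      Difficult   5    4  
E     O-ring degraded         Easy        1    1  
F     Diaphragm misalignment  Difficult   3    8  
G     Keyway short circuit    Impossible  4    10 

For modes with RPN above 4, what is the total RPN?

RPN = Severity × Occurrence × Detection:
  A: 6 × 8 × 5 = 240
  B: 3 × 5 × 8 = 120
  C: 10 × 1 × 1 = 10
  D: 5 × 4 × 8 = 160
  E: 1 × 1 × 3 = 3
  F: 3 × 8 × 8 = 192
  G: 4 × 10 × 9 = 360
RPN > 4: A (240), B (120), C (10), D (160), F (192), G (360).
Sum: 240 + 120 + 10 + 160 + 192 + 360 = 1082.

1082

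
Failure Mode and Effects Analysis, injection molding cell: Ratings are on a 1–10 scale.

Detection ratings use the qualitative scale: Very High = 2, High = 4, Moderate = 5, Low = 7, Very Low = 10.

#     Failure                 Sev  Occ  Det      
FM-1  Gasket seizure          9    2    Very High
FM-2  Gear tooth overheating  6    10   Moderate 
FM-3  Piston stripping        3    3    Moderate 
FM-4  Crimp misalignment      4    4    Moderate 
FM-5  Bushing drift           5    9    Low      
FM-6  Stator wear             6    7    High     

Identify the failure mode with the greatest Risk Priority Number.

RPN = Severity × Occurrence × Detection:
  FM-1: 9 × 2 × 2 = 36
  FM-2: 6 × 10 × 5 = 300
  FM-3: 3 × 3 × 5 = 45
  FM-4: 4 × 4 × 5 = 80
  FM-5: 5 × 9 × 7 = 315
  FM-6: 6 × 7 × 4 = 168
Highest RPN is 315 → FM-5.

FM-5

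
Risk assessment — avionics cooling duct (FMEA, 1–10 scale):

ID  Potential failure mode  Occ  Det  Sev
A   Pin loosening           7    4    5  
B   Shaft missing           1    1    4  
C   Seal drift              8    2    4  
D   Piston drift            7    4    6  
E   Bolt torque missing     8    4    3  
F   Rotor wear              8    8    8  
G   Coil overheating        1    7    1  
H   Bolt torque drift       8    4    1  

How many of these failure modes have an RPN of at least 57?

RPN = Severity × Occurrence × Detection:
  A: 5 × 7 × 4 = 140
  B: 4 × 1 × 1 = 4
  C: 4 × 8 × 2 = 64
  D: 6 × 7 × 4 = 168
  E: 3 × 8 × 4 = 96
  F: 8 × 8 × 8 = 512
  G: 1 × 1 × 7 = 7
  H: 1 × 8 × 4 = 32
Modes with RPN ≥ 57: A (140), C (64), D (168), E (96), F (512) → 5.

5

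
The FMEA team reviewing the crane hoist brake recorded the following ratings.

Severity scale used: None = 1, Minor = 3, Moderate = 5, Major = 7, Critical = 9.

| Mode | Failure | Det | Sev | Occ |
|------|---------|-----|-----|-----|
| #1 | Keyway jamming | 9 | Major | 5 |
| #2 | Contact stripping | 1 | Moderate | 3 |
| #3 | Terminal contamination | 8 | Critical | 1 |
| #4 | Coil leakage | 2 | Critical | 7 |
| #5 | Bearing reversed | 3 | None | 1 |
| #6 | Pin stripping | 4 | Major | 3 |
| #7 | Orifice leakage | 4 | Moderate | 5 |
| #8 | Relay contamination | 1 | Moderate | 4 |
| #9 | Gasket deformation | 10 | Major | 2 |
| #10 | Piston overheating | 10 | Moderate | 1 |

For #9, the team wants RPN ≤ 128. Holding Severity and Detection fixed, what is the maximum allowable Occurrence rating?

#9: S=7, O=2, D=10 → current RPN = 140.
Fixed product = 70. Need 70 × O ≤ 128, so O ≤ 128/70 = 1.83.
Maximum integer Occurrence rating = 1 (gives RPN 70; O=2 would give 140 > 128).

1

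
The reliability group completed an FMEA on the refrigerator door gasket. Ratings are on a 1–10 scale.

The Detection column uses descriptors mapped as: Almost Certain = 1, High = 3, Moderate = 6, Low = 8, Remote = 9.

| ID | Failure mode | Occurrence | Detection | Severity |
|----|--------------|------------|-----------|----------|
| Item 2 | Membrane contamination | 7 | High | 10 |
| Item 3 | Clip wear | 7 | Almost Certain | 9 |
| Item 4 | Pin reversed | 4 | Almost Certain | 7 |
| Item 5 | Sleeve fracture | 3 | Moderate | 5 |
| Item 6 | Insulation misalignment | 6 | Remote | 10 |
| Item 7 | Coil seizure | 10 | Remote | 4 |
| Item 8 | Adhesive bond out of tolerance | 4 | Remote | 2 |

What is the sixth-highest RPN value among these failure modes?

63

RPN = Severity × Occurrence × Detection:
  Item 2: 10 × 7 × 3 = 210
  Item 3: 9 × 7 × 1 = 63
  Item 4: 7 × 4 × 1 = 28
  Item 5: 5 × 3 × 6 = 90
  Item 6: 10 × 6 × 9 = 540
  Item 7: 4 × 10 × 9 = 360
  Item 8: 2 × 4 × 9 = 72
Sorted descending: 540, 360, 210, 90, 72, 63, 28.
The sixth-highest RPN is 63 (Item 3).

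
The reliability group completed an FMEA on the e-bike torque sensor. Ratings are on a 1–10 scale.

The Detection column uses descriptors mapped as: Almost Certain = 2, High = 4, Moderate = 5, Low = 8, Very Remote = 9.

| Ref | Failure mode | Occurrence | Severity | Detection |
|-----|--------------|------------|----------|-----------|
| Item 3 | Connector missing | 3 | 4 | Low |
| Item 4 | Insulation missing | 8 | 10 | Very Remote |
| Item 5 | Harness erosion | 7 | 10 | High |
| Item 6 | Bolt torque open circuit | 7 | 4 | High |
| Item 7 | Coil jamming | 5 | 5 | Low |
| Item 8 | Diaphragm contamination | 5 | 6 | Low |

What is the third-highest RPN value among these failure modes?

RPN = Severity × Occurrence × Detection:
  Item 3: 4 × 3 × 8 = 96
  Item 4: 10 × 8 × 9 = 720
  Item 5: 10 × 7 × 4 = 280
  Item 6: 4 × 7 × 4 = 112
  Item 7: 5 × 5 × 8 = 200
  Item 8: 6 × 5 × 8 = 240
Sorted descending: 720, 280, 240, 200, 112, 96.
The third-highest RPN is 240 (Item 8).

240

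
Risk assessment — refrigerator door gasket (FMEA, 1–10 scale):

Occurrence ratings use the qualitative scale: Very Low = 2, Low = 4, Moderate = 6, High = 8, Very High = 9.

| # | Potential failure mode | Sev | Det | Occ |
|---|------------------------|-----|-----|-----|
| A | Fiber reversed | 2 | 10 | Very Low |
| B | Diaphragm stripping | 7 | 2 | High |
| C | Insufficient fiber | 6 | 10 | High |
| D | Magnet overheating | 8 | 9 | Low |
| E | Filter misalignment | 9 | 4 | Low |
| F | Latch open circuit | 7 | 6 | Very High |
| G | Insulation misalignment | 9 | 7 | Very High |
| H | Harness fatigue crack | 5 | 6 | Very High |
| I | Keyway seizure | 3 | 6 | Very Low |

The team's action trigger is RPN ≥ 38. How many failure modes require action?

RPN = Severity × Occurrence × Detection:
  A: 2 × 2 × 10 = 40
  B: 7 × 8 × 2 = 112
  C: 6 × 8 × 10 = 480
  D: 8 × 4 × 9 = 288
  E: 9 × 4 × 4 = 144
  F: 7 × 9 × 6 = 378
  G: 9 × 9 × 7 = 567
  H: 5 × 9 × 6 = 270
  I: 3 × 2 × 6 = 36
Modes with RPN ≥ 38: A (40), B (112), C (480), D (288), E (144), F (378), G (567), H (270) → 8.

8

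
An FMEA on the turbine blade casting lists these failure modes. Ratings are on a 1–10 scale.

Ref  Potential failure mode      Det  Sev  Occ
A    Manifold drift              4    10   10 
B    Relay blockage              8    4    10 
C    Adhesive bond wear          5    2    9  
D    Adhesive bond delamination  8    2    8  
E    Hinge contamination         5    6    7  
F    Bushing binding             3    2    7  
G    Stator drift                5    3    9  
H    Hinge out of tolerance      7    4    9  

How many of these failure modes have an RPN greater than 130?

RPN = Severity × Occurrence × Detection:
  A: 10 × 10 × 4 = 400
  B: 4 × 10 × 8 = 320
  C: 2 × 9 × 5 = 90
  D: 2 × 8 × 8 = 128
  E: 6 × 7 × 5 = 210
  F: 2 × 7 × 3 = 42
  G: 3 × 9 × 5 = 135
  H: 4 × 9 × 7 = 252
Modes with RPN > 130: A (400), B (320), E (210), G (135), H (252) → 5.

5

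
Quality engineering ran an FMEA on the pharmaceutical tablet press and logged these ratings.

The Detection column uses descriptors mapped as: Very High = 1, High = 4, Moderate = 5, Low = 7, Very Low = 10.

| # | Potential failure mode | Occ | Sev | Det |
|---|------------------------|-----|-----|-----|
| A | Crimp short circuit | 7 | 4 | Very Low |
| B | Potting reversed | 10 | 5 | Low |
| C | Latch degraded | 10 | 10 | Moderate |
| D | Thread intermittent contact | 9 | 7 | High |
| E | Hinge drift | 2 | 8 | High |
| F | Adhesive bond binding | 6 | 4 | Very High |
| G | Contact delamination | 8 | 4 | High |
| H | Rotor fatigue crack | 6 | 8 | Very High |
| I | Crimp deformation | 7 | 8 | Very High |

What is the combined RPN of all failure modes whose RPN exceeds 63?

1574

RPN = Severity × Occurrence × Detection:
  A: 4 × 7 × 10 = 280
  B: 5 × 10 × 7 = 350
  C: 10 × 10 × 5 = 500
  D: 7 × 9 × 4 = 252
  E: 8 × 2 × 4 = 64
  F: 4 × 6 × 1 = 24
  G: 4 × 8 × 4 = 128
  H: 8 × 6 × 1 = 48
  I: 8 × 7 × 1 = 56
RPN > 63: A (280), B (350), C (500), D (252), E (64), G (128).
Sum: 280 + 350 + 500 + 252 + 64 + 128 = 1574.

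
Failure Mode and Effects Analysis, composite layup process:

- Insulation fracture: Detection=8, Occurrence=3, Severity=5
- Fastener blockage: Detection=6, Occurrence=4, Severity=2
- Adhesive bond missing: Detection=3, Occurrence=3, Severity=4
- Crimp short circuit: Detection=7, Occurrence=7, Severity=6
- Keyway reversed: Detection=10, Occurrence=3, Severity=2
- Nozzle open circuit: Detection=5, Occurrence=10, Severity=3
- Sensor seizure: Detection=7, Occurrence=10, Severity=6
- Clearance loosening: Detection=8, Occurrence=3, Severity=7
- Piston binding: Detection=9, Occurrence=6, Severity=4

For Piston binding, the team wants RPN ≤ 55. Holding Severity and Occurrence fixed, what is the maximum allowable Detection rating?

2

Piston binding: S=4, O=6, D=9 → current RPN = 216.
Fixed product = 24. Need 24 × D ≤ 55, so D ≤ 55/24 = 2.29.
Maximum integer Detection rating = 2 (gives RPN 48; D=3 would give 72 > 55).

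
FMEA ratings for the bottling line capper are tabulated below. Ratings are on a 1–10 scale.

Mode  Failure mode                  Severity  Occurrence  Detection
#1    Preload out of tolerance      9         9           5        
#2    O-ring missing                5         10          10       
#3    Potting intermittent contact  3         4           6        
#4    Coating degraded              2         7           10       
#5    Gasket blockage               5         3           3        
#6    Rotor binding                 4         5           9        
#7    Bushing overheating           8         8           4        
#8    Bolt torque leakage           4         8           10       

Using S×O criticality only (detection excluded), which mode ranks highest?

Criticality = Severity × Occurrence:
  #1: 9 × 9 = 81
  #2: 5 × 10 = 50
  #3: 3 × 4 = 12
  #4: 2 × 7 = 14
  #5: 5 × 3 = 15
  #6: 4 × 5 = 20
  #7: 8 × 8 = 64
  #8: 4 × 8 = 32
Highest criticality is 81 → #1.

#1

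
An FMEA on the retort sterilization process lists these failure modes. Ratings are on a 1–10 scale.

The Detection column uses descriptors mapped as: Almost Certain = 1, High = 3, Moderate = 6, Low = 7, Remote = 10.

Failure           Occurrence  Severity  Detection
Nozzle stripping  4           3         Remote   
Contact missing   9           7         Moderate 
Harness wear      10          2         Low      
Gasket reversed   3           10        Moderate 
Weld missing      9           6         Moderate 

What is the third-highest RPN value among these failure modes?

180

RPN = Severity × Occurrence × Detection:
  Nozzle stripping: 3 × 4 × 10 = 120
  Contact missing: 7 × 9 × 6 = 378
  Harness wear: 2 × 10 × 7 = 140
  Gasket reversed: 10 × 3 × 6 = 180
  Weld missing: 6 × 9 × 6 = 324
Sorted descending: 378, 324, 180, 140, 120.
The third-highest RPN is 180 (Gasket reversed).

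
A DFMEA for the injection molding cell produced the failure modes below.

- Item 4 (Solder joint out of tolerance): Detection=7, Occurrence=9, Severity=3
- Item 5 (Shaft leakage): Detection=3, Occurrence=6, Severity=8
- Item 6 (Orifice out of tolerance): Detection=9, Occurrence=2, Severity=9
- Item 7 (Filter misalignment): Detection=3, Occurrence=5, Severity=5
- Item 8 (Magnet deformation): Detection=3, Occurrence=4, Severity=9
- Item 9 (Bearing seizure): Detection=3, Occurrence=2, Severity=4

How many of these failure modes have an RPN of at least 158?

2

RPN = Severity × Occurrence × Detection:
  Item 4: 3 × 9 × 7 = 189
  Item 5: 8 × 6 × 3 = 144
  Item 6: 9 × 2 × 9 = 162
  Item 7: 5 × 5 × 3 = 75
  Item 8: 9 × 4 × 3 = 108
  Item 9: 4 × 2 × 3 = 24
Modes with RPN ≥ 158: Item 4 (189), Item 6 (162) → 2.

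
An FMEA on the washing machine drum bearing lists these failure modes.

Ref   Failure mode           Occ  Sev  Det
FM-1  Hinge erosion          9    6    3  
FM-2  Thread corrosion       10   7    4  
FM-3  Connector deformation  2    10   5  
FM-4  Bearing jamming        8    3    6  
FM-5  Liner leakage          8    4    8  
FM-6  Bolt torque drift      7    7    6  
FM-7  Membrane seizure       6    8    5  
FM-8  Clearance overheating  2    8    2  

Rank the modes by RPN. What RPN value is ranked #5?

RPN = Severity × Occurrence × Detection:
  FM-1: 6 × 9 × 3 = 162
  FM-2: 7 × 10 × 4 = 280
  FM-3: 10 × 2 × 5 = 100
  FM-4: 3 × 8 × 6 = 144
  FM-5: 4 × 8 × 8 = 256
  FM-6: 7 × 7 × 6 = 294
  FM-7: 8 × 6 × 5 = 240
  FM-8: 8 × 2 × 2 = 32
Sorted descending: 294, 280, 256, 240, 162, 144, 100, 32.
The fifth-highest RPN is 162 (FM-1).

162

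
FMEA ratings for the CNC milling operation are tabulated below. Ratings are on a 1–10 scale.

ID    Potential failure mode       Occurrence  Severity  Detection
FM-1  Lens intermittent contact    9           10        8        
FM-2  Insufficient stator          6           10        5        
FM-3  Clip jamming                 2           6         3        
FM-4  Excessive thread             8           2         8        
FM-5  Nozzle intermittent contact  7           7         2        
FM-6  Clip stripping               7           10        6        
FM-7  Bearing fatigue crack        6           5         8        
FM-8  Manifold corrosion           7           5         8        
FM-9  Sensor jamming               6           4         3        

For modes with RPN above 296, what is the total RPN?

1440

RPN = Severity × Occurrence × Detection:
  FM-1: 10 × 9 × 8 = 720
  FM-2: 10 × 6 × 5 = 300
  FM-3: 6 × 2 × 3 = 36
  FM-4: 2 × 8 × 8 = 128
  FM-5: 7 × 7 × 2 = 98
  FM-6: 10 × 7 × 6 = 420
  FM-7: 5 × 6 × 8 = 240
  FM-8: 5 × 7 × 8 = 280
  FM-9: 4 × 6 × 3 = 72
RPN > 296: FM-1 (720), FM-2 (300), FM-6 (420).
Sum: 720 + 300 + 420 = 1440.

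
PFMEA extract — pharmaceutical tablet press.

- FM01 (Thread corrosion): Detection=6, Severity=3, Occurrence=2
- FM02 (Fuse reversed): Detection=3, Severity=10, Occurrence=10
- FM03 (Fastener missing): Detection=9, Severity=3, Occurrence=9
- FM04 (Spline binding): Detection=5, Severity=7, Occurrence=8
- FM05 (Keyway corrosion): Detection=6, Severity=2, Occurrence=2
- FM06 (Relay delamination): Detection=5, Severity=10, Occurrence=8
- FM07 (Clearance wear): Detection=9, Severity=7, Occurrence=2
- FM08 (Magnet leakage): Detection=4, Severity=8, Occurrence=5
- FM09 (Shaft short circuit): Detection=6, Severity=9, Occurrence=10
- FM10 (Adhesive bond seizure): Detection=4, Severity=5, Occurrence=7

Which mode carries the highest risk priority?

FM09

RPN = Severity × Occurrence × Detection:
  FM01: 3 × 2 × 6 = 36
  FM02: 10 × 10 × 3 = 300
  FM03: 3 × 9 × 9 = 243
  FM04: 7 × 8 × 5 = 280
  FM05: 2 × 2 × 6 = 24
  FM06: 10 × 8 × 5 = 400
  FM07: 7 × 2 × 9 = 126
  FM08: 8 × 5 × 4 = 160
  FM09: 9 × 10 × 6 = 540
  FM10: 5 × 7 × 4 = 140
Highest RPN is 540 → FM09.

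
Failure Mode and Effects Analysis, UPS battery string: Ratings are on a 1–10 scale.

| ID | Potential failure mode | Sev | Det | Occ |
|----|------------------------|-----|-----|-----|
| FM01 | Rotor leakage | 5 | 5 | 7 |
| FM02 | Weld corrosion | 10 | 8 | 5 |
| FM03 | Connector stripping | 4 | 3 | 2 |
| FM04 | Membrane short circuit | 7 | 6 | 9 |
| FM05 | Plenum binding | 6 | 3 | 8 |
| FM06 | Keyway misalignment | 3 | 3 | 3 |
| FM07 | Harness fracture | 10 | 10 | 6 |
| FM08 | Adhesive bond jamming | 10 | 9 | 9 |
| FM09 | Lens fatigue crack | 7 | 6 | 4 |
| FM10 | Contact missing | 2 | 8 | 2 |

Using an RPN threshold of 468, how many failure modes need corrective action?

2

RPN = Severity × Occurrence × Detection:
  FM01: 5 × 7 × 5 = 175
  FM02: 10 × 5 × 8 = 400
  FM03: 4 × 2 × 3 = 24
  FM04: 7 × 9 × 6 = 378
  FM05: 6 × 8 × 3 = 144
  FM06: 3 × 3 × 3 = 27
  FM07: 10 × 6 × 10 = 600
  FM08: 10 × 9 × 9 = 810
  FM09: 7 × 4 × 6 = 168
  FM10: 2 × 2 × 8 = 32
Modes with RPN ≥ 468: FM07 (600), FM08 (810) → 2.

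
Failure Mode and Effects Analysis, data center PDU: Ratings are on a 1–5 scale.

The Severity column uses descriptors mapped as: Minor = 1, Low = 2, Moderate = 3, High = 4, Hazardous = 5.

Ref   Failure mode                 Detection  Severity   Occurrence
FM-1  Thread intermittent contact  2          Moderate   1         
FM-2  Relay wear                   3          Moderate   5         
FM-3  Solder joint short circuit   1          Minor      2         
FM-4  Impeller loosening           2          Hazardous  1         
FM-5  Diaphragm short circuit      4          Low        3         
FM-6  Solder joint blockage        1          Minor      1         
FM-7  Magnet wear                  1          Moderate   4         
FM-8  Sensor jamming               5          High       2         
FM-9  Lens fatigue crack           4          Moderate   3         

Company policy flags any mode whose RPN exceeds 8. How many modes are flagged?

RPN = Severity × Occurrence × Detection:
  FM-1: 3 × 1 × 2 = 6
  FM-2: 3 × 5 × 3 = 45
  FM-3: 1 × 2 × 1 = 2
  FM-4: 5 × 1 × 2 = 10
  FM-5: 2 × 3 × 4 = 24
  FM-6: 1 × 1 × 1 = 1
  FM-7: 3 × 4 × 1 = 12
  FM-8: 4 × 2 × 5 = 40
  FM-9: 3 × 3 × 4 = 36
Modes with RPN > 8: FM-2 (45), FM-4 (10), FM-5 (24), FM-7 (12), FM-8 (40), FM-9 (36) → 6.

6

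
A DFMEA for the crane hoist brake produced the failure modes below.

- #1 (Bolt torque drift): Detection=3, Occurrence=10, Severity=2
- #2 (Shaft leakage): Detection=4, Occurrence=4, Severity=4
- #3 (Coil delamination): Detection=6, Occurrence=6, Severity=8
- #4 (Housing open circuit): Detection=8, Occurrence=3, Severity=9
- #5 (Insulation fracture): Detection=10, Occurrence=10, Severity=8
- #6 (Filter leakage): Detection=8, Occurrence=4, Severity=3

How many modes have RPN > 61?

5

RPN = Severity × Occurrence × Detection:
  #1: 2 × 10 × 3 = 60
  #2: 4 × 4 × 4 = 64
  #3: 8 × 6 × 6 = 288
  #4: 9 × 3 × 8 = 216
  #5: 8 × 10 × 10 = 800
  #6: 3 × 4 × 8 = 96
Modes with RPN > 61: #2 (64), #3 (288), #4 (216), #5 (800), #6 (96) → 5.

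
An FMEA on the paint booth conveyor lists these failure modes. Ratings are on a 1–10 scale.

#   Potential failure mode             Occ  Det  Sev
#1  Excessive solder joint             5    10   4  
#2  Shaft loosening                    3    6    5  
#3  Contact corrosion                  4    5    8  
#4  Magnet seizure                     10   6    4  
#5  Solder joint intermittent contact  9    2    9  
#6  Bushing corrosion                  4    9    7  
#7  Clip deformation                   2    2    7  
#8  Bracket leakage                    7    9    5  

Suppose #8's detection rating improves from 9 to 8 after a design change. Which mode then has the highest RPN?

RPN = Severity × Occurrence × Detection:
  #1: 4 × 5 × 10 = 200
  #2: 5 × 3 × 6 = 90
  #3: 8 × 4 × 5 = 160
  #4: 4 × 10 × 6 = 240
  #5: 9 × 9 × 2 = 162
  #6: 7 × 4 × 9 = 252
  #7: 7 × 2 × 2 = 28
  #8: 5 × 7 × 9 = 315
After action: #8 → 5 × 7 × 8 = 280.
Revised RPNs: #8=280, #6=252, #4=240, #1=200, #5=162, #3=160, #2=90, #7=28.
Highest is now #8 (280).

#8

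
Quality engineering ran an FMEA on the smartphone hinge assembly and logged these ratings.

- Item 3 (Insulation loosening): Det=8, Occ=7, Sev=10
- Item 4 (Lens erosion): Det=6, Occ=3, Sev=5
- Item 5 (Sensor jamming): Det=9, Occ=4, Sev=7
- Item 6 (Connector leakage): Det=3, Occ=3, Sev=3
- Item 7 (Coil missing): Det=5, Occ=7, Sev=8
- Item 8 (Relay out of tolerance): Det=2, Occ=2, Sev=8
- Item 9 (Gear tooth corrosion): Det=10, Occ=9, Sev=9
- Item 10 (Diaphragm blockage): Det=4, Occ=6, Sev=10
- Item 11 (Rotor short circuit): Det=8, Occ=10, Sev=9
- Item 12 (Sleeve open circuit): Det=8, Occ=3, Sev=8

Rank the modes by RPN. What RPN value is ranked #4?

280

RPN = Severity × Occurrence × Detection:
  Item 3: 10 × 7 × 8 = 560
  Item 4: 5 × 3 × 6 = 90
  Item 5: 7 × 4 × 9 = 252
  Item 6: 3 × 3 × 3 = 27
  Item 7: 8 × 7 × 5 = 280
  Item 8: 8 × 2 × 2 = 32
  Item 9: 9 × 9 × 10 = 810
  Item 10: 10 × 6 × 4 = 240
  Item 11: 9 × 10 × 8 = 720
  Item 12: 8 × 3 × 8 = 192
Sorted descending: 810, 720, 560, 280, 252, 240, 192, 90, 32, 27.
The fourth-highest RPN is 280 (Item 7).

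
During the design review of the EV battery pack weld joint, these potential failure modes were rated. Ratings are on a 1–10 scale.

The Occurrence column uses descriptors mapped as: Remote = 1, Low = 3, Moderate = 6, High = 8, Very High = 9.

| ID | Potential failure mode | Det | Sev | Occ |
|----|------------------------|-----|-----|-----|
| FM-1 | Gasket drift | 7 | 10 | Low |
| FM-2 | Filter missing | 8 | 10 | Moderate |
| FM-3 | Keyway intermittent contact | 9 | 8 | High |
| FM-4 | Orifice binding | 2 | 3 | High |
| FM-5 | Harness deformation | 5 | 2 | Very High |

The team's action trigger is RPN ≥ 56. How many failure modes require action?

4

RPN = Severity × Occurrence × Detection:
  FM-1: 10 × 3 × 7 = 210
  FM-2: 10 × 6 × 8 = 480
  FM-3: 8 × 8 × 9 = 576
  FM-4: 3 × 8 × 2 = 48
  FM-5: 2 × 9 × 5 = 90
Modes with RPN ≥ 56: FM-1 (210), FM-2 (480), FM-3 (576), FM-5 (90) → 4.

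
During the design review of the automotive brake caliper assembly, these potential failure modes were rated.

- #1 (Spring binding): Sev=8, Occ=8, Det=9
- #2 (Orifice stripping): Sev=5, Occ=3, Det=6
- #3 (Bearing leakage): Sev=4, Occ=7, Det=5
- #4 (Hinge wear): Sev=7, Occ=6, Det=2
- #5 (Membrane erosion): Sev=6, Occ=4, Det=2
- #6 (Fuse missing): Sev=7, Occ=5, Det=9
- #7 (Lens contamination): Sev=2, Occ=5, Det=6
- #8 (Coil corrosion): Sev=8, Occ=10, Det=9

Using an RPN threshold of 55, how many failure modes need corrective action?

RPN = Severity × Occurrence × Detection:
  #1: 8 × 8 × 9 = 576
  #2: 5 × 3 × 6 = 90
  #3: 4 × 7 × 5 = 140
  #4: 7 × 6 × 2 = 84
  #5: 6 × 4 × 2 = 48
  #6: 7 × 5 × 9 = 315
  #7: 2 × 5 × 6 = 60
  #8: 8 × 10 × 9 = 720
Modes with RPN ≥ 55: #1 (576), #2 (90), #3 (140), #4 (84), #6 (315), #7 (60), #8 (720) → 7.

7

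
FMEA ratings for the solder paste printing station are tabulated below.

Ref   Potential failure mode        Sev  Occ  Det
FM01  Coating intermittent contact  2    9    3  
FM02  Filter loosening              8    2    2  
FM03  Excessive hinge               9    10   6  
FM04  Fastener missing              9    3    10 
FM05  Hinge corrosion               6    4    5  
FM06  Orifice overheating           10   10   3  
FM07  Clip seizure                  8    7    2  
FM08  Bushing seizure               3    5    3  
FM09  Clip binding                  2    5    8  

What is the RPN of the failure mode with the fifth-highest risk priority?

RPN = Severity × Occurrence × Detection:
  FM01: 2 × 9 × 3 = 54
  FM02: 8 × 2 × 2 = 32
  FM03: 9 × 10 × 6 = 540
  FM04: 9 × 3 × 10 = 270
  FM05: 6 × 4 × 5 = 120
  FM06: 10 × 10 × 3 = 300
  FM07: 8 × 7 × 2 = 112
  FM08: 3 × 5 × 3 = 45
  FM09: 2 × 5 × 8 = 80
Sorted descending: 540, 300, 270, 120, 112, 80, 54, 45, 32.
The fifth-highest RPN is 112 (FM07).

112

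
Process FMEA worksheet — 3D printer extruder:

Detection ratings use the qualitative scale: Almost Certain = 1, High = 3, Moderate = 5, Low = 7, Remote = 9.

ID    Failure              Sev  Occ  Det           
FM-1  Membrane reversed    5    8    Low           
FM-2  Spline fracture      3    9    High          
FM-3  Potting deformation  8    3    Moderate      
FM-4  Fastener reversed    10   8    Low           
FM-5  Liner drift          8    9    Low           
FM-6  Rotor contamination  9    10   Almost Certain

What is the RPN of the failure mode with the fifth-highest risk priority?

90

RPN = Severity × Occurrence × Detection:
  FM-1: 5 × 8 × 7 = 280
  FM-2: 3 × 9 × 3 = 81
  FM-3: 8 × 3 × 5 = 120
  FM-4: 10 × 8 × 7 = 560
  FM-5: 8 × 9 × 7 = 504
  FM-6: 9 × 10 × 1 = 90
Sorted descending: 560, 504, 280, 120, 90, 81.
The fifth-highest RPN is 90 (FM-6).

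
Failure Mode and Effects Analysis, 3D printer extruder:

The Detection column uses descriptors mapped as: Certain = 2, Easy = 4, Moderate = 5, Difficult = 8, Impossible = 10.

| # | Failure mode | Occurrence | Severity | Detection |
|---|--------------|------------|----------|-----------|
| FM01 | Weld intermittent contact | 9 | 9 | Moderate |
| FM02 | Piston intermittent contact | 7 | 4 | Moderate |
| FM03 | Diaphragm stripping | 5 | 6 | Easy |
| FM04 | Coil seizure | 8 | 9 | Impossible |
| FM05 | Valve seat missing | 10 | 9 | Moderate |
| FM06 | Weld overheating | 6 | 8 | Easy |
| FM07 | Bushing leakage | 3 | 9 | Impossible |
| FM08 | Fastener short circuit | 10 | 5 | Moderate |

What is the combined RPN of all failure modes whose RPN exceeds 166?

RPN = Severity × Occurrence × Detection:
  FM01: 9 × 9 × 5 = 405
  FM02: 4 × 7 × 5 = 140
  FM03: 6 × 5 × 4 = 120
  FM04: 9 × 8 × 10 = 720
  FM05: 9 × 10 × 5 = 450
  FM06: 8 × 6 × 4 = 192
  FM07: 9 × 3 × 10 = 270
  FM08: 5 × 10 × 5 = 250
RPN > 166: FM01 (405), FM04 (720), FM05 (450), FM06 (192), FM07 (270), FM08 (250).
Sum: 405 + 720 + 450 + 192 + 270 + 250 = 2287.

2287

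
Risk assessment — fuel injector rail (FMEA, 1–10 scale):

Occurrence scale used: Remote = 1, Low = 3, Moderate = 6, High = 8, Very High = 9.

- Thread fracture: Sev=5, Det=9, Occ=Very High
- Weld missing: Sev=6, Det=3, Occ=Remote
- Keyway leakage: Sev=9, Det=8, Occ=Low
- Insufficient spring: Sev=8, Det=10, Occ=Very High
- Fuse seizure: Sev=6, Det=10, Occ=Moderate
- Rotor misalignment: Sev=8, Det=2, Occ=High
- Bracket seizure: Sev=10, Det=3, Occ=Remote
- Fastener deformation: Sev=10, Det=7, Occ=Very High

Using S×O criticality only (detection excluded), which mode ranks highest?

Fastener deformation

Criticality = Severity × Occurrence:
  Thread fracture: 5 × 9 = 45
  Weld missing: 6 × 1 = 6
  Keyway leakage: 9 × 3 = 27
  Insufficient spring: 8 × 9 = 72
  Fuse seizure: 6 × 6 = 36
  Rotor misalignment: 8 × 8 = 64
  Bracket seizure: 10 × 1 = 10
  Fastener deformation: 10 × 9 = 90
Highest criticality is 90 → Fastener deformation.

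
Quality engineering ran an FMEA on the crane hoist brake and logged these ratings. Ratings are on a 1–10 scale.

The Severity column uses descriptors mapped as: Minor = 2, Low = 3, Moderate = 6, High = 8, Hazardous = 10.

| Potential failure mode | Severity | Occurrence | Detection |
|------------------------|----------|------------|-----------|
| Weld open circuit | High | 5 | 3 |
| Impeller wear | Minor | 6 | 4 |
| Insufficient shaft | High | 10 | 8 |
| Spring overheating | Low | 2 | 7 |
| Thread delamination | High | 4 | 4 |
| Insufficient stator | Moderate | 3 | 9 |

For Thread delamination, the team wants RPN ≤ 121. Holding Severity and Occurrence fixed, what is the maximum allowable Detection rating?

Thread delamination: S=8, O=4, D=4 → current RPN = 128.
Fixed product = 32. Need 32 × D ≤ 121, so D ≤ 121/32 = 3.78.
Maximum integer Detection rating = 3 (gives RPN 96; D=4 would give 128 > 121).

3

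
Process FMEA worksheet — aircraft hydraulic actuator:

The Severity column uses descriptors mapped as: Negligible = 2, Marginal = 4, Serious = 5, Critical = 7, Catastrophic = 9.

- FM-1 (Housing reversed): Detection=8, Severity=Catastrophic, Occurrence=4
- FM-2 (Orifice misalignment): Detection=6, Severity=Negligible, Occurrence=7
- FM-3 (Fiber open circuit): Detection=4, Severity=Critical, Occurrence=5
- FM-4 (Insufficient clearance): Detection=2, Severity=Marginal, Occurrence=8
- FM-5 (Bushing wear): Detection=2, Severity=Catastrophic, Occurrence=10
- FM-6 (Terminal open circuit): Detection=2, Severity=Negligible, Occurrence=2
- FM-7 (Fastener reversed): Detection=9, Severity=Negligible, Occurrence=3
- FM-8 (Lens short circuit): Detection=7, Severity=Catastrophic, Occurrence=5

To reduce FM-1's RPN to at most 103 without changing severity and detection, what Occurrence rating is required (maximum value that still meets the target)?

1

FM-1: S=9, O=4, D=8 → current RPN = 288.
Fixed product = 72. Need 72 × O ≤ 103, so O ≤ 103/72 = 1.43.
Maximum integer Occurrence rating = 1 (gives RPN 72; O=2 would give 144 > 103).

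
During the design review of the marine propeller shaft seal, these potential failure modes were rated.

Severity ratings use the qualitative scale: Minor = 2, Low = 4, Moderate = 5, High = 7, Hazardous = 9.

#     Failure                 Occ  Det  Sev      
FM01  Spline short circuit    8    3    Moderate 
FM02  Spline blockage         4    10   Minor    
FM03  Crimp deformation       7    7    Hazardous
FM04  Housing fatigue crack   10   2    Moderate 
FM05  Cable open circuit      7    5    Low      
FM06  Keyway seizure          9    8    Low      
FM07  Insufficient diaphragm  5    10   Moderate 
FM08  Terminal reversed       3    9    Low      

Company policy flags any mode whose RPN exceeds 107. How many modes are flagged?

RPN = Severity × Occurrence × Detection:
  FM01: 5 × 8 × 3 = 120
  FM02: 2 × 4 × 10 = 80
  FM03: 9 × 7 × 7 = 441
  FM04: 5 × 10 × 2 = 100
  FM05: 4 × 7 × 5 = 140
  FM06: 4 × 9 × 8 = 288
  FM07: 5 × 5 × 10 = 250
  FM08: 4 × 3 × 9 = 108
Modes with RPN > 107: FM01 (120), FM03 (441), FM05 (140), FM06 (288), FM07 (250), FM08 (108) → 6.

6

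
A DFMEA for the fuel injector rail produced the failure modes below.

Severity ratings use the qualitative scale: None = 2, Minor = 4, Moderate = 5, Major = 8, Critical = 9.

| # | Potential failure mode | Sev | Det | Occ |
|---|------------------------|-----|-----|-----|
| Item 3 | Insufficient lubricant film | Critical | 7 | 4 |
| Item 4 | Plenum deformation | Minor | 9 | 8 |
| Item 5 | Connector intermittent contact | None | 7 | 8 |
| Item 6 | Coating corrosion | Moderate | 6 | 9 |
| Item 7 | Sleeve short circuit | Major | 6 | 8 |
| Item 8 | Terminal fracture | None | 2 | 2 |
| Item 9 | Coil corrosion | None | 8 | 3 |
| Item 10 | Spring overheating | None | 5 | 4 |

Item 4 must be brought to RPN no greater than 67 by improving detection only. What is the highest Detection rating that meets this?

2

Item 4: S=4, O=8, D=9 → current RPN = 288.
Fixed product = 32. Need 32 × D ≤ 67, so D ≤ 67/32 = 2.09.
Maximum integer Detection rating = 2 (gives RPN 64; D=3 would give 96 > 67).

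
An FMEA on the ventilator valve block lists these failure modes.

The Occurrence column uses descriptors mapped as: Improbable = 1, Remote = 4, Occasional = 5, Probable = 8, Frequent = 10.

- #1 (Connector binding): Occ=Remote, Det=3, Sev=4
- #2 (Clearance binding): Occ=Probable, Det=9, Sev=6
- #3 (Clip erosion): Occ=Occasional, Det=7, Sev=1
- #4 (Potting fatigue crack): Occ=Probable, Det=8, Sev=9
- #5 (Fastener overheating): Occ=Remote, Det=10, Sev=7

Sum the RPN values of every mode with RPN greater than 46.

RPN = Severity × Occurrence × Detection:
  #1: 4 × 4 × 3 = 48
  #2: 6 × 8 × 9 = 432
  #3: 1 × 5 × 7 = 35
  #4: 9 × 8 × 8 = 576
  #5: 7 × 4 × 10 = 280
RPN > 46: #1 (48), #2 (432), #4 (576), #5 (280).
Sum: 48 + 432 + 576 + 280 = 1336.

1336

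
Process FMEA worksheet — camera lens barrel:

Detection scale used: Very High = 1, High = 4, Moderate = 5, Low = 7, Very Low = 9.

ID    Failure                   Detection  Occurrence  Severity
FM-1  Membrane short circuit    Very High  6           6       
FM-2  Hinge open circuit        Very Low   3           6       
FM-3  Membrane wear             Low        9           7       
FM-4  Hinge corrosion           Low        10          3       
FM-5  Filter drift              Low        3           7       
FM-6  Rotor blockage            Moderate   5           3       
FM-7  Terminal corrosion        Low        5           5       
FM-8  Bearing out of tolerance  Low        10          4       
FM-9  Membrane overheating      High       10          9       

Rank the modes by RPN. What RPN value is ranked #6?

RPN = Severity × Occurrence × Detection:
  FM-1: 6 × 6 × 1 = 36
  FM-2: 6 × 3 × 9 = 162
  FM-3: 7 × 9 × 7 = 441
  FM-4: 3 × 10 × 7 = 210
  FM-5: 7 × 3 × 7 = 147
  FM-6: 3 × 5 × 5 = 75
  FM-7: 5 × 5 × 7 = 175
  FM-8: 4 × 10 × 7 = 280
  FM-9: 9 × 10 × 4 = 360
Sorted descending: 441, 360, 280, 210, 175, 162, 147, 75, 36.
The sixth-highest RPN is 162 (FM-2).

162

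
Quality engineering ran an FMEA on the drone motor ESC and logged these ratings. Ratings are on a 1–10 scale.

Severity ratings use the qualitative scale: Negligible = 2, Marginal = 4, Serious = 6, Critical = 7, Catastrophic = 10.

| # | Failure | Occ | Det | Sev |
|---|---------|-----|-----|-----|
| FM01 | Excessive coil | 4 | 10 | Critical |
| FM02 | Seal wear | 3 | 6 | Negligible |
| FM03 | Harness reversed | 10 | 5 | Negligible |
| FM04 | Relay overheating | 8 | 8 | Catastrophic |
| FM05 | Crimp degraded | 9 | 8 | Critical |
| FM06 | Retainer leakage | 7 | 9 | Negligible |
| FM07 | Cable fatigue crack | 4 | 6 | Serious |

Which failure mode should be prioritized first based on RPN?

RPN = Severity × Occurrence × Detection:
  FM01: 7 × 4 × 10 = 280
  FM02: 2 × 3 × 6 = 36
  FM03: 2 × 10 × 5 = 100
  FM04: 10 × 8 × 8 = 640
  FM05: 7 × 9 × 8 = 504
  FM06: 2 × 7 × 9 = 126
  FM07: 6 × 4 × 6 = 144
Highest RPN is 640 → FM04.

FM04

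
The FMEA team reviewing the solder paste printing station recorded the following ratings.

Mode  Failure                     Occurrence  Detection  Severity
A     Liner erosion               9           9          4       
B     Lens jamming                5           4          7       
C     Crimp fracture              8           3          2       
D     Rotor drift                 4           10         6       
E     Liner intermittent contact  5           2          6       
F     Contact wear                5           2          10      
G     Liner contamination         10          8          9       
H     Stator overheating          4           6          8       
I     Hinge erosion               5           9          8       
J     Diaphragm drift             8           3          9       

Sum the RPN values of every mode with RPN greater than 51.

2352

RPN = Severity × Occurrence × Detection:
  A: 4 × 9 × 9 = 324
  B: 7 × 5 × 4 = 140
  C: 2 × 8 × 3 = 48
  D: 6 × 4 × 10 = 240
  E: 6 × 5 × 2 = 60
  F: 10 × 5 × 2 = 100
  G: 9 × 10 × 8 = 720
  H: 8 × 4 × 6 = 192
  I: 8 × 5 × 9 = 360
  J: 9 × 8 × 3 = 216
RPN > 51: A (324), B (140), D (240), E (60), F (100), G (720), H (192), I (360), J (216).
Sum: 324 + 140 + 240 + 60 + 100 + 720 + 192 + 360 + 216 = 2352.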